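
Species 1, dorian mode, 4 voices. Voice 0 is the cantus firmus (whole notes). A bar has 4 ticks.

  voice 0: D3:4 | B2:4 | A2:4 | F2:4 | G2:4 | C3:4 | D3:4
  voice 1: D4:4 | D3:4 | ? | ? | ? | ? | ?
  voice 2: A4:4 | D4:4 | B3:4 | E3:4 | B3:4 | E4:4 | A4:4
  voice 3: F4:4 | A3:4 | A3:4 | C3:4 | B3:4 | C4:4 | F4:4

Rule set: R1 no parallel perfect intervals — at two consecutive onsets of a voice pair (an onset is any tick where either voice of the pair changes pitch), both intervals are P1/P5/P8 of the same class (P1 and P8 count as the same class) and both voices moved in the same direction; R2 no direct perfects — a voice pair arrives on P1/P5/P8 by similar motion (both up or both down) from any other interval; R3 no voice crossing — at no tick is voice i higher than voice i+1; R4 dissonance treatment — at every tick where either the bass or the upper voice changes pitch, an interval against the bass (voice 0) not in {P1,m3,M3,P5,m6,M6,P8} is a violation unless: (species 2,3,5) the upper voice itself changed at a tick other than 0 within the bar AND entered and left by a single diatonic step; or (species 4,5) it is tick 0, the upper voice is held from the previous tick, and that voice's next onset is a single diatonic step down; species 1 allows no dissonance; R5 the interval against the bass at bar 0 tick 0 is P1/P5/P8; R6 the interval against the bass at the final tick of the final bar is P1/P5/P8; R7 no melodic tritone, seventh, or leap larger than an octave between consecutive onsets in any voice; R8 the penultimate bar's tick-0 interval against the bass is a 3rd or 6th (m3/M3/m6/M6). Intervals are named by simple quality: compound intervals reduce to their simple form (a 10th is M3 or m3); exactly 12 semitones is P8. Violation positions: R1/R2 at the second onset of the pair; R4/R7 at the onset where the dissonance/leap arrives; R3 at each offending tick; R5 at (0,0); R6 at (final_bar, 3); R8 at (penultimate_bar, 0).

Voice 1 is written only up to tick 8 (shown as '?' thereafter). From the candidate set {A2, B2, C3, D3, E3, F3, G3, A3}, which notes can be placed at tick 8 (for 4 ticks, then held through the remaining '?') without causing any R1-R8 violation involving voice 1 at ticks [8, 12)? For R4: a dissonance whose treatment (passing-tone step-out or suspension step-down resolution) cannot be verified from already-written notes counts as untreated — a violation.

{A3, C3, E3, F3}

A2: violates R2
B2: violates R1,R4
C3: legal
D3: violates R4
E3: legal
F3: legal
G3: violates R4
A3: legal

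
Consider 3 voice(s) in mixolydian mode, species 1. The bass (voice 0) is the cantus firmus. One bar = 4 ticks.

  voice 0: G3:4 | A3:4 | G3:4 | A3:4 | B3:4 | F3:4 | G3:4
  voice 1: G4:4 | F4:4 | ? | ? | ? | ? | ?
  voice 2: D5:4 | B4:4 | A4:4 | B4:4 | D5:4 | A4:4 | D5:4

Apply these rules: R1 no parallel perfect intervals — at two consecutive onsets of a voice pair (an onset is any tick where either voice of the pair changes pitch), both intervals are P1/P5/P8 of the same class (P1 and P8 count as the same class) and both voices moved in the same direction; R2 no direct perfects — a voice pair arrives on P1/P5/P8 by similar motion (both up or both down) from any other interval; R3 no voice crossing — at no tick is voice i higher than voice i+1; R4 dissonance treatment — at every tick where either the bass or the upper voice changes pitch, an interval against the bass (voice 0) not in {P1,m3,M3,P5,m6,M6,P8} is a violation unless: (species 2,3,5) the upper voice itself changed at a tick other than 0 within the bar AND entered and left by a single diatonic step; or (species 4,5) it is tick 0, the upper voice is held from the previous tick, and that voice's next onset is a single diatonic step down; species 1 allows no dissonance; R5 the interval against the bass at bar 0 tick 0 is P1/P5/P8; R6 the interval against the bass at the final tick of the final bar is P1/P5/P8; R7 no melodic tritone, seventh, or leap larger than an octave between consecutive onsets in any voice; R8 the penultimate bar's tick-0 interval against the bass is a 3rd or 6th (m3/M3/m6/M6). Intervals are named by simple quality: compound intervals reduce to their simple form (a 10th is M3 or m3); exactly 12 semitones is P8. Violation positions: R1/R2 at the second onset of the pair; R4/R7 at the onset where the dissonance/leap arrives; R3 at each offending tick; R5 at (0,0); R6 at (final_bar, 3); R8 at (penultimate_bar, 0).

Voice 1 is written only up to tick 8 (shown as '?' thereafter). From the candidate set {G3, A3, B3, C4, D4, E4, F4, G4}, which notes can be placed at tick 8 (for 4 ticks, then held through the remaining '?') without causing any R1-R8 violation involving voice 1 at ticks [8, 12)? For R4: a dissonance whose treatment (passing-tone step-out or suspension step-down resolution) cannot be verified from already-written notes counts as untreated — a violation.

{E4, G4}

G3: violates R2,R7
A3: violates R2,R4
B3: violates R7
C4: violates R4
D4: violates R2
E4: legal
F4: violates R4
G4: legal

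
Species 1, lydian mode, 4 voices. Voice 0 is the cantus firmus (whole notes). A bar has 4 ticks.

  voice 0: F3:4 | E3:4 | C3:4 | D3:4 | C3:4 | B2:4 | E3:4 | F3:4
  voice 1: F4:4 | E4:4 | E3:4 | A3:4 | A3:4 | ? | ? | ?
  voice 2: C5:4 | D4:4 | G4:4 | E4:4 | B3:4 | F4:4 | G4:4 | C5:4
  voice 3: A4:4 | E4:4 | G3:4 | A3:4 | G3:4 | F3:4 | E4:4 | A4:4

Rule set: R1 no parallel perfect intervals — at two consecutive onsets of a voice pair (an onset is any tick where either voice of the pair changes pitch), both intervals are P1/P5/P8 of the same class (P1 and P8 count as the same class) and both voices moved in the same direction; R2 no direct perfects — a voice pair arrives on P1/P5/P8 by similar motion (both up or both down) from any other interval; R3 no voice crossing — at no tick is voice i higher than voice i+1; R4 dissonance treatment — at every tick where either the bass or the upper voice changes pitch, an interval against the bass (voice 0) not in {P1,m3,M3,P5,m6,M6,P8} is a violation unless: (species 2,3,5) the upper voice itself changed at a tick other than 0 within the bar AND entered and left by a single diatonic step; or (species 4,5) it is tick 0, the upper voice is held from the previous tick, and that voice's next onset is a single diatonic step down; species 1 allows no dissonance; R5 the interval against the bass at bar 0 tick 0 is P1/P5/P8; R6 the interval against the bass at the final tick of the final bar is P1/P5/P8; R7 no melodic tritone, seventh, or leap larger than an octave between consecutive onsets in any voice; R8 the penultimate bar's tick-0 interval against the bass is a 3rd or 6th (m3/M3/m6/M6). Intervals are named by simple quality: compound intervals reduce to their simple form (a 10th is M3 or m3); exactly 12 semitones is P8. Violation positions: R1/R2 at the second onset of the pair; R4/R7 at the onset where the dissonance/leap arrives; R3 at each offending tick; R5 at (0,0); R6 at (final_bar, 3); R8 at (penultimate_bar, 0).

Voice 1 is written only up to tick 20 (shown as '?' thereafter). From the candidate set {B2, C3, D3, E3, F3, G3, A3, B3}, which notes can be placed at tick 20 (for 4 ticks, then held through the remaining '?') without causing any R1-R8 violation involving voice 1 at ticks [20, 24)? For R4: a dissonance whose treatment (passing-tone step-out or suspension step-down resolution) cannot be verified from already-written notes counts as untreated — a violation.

{B3, D3, G3}

B2: violates R2,R7
C3: violates R4
D3: legal
E3: violates R4
F3: violates R2,R4
G3: legal
A3: violates R4
B3: legal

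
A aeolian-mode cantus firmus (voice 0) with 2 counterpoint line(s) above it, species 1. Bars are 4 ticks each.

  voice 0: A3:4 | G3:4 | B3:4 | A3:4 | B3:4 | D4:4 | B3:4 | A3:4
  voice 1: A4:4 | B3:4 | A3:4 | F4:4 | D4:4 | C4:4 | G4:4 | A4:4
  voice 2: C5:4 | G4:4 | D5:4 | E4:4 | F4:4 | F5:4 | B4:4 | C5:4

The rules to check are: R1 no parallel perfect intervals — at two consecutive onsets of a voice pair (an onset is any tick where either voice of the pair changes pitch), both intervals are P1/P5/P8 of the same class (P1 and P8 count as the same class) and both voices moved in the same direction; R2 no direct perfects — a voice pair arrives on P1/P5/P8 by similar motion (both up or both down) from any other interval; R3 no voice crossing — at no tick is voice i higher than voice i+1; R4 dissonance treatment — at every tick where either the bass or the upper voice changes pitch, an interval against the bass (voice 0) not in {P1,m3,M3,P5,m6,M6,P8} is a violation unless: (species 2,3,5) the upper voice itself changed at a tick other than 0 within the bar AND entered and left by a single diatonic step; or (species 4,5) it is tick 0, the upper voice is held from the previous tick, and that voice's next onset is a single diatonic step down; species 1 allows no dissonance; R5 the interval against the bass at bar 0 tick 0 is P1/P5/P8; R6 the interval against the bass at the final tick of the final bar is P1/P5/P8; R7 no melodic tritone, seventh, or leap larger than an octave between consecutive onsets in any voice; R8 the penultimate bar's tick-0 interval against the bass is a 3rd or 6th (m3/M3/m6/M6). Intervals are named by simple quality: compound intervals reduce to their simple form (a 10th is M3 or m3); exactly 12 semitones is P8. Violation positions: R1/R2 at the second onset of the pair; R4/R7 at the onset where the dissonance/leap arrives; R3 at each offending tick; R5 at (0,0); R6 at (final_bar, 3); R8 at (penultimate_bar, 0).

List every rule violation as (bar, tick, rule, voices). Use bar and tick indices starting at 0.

bar 0: v0=A3 v1=A4 v2=C5 downbeat m3
bar 1: v0=G3 v1=B3 v2=G4 downbeat P8
bar 2: v0=B3 v1=A3 v2=D5 downbeat m3
bar 3: v0=A3 v1=F4 v2=E4 downbeat P5
bar 4: v0=B3 v1=D4 v2=F4 downbeat TT
bar 5: v0=D4 v1=C4 v2=F5 downbeat m3
bar 6: v0=B3 v1=G4 v2=B4 downbeat P8
bar 7: v0=A3 v1=A4 v2=C5 downbeat m3
  -> R5 @ bar 0 tick 0 v(0, 2): opens on m3
  -> R2 @ bar 1 tick 0 v(0, 2): A3/C5 m3 -> G3/G4 P8 similar
  -> R7 @ bar 1 tick 0 v(1,): A4->B3 leap 10st
  -> R3 @ bar 2 tick 0 v(0, 1): B3 above A3
  -> R4 @ bar 2 tick 0 v(0, 1): B3/A3 M2 untreated
  -> R3 @ bar 2 tick 1 v(0, 1): B3 above A3
  -> R3 @ bar 2 tick 2 v(0, 1): B3 above A3
  -> R3 @ bar 2 tick 3 v(0, 1): B3 above A3
  -> R2 @ bar 3 tick 0 v(0, 2): B3/D5 m3 -> A3/E4 P5 similar
  -> R3 @ bar 3 tick 0 v(1, 2): F4 above E4
  -> R7 @ bar 3 tick 0 v(2,): D5->E4 leap 10st
  -> R3 @ bar 3 tick 1 v(1, 2): F4 above E4
  -> R3 @ bar 3 tick 2 v(1, 2): F4 above E4
  -> R3 @ bar 3 tick 3 v(1, 2): F4 above E4
  -> R4 @ bar 4 tick 0 v(0, 2): B3/F4 TT untreated
  -> R3 @ bar 5 tick 0 v(0, 1): D4 above C4
  -> R4 @ bar 5 tick 0 v(0, 1): D4/C4 M2 untreated
  -> R3 @ bar 5 tick 1 v(0, 1): D4 above C4
  -> R3 @ bar 5 tick 2 v(0, 1): D4 above C4
  -> R3 @ bar 5 tick 3 v(0, 1): D4 above C4
  -> R2 @ bar 6 tick 0 v(0, 2): D4/F5 m3 -> B3/B4 P8 similar
  -> R7 @ bar 6 tick 0 v(2,): F5->B4 leap 6st
  -> R8 @ bar 6 tick 0 v(0, 2): penult P8 not 3rd/6th
  -> R6 @ bar 7 tick 3 v(0, 2): closes on m3

(0, 0, R5, (0, 2))
(1, 0, R2, (0, 2))
(1, 0, R7, (1,))
(2, 0, R3, (0, 1))
(2, 0, R4, (0, 1))
(2, 1, R3, (0, 1))
(2, 2, R3, (0, 1))
(2, 3, R3, (0, 1))
(3, 0, R2, (0, 2))
(3, 0, R3, (1, 2))
(3, 0, R7, (2,))
(3, 1, R3, (1, 2))
(3, 2, R3, (1, 2))
(3, 3, R3, (1, 2))
(4, 0, R4, (0, 2))
(5, 0, R3, (0, 1))
(5, 0, R4, (0, 1))
(5, 1, R3, (0, 1))
(5, 2, R3, (0, 1))
(5, 3, R3, (0, 1))
(6, 0, R2, (0, 2))
(6, 0, R7, (2,))
(6, 0, R8, (0, 2))
(7, 3, R6, (0, 2))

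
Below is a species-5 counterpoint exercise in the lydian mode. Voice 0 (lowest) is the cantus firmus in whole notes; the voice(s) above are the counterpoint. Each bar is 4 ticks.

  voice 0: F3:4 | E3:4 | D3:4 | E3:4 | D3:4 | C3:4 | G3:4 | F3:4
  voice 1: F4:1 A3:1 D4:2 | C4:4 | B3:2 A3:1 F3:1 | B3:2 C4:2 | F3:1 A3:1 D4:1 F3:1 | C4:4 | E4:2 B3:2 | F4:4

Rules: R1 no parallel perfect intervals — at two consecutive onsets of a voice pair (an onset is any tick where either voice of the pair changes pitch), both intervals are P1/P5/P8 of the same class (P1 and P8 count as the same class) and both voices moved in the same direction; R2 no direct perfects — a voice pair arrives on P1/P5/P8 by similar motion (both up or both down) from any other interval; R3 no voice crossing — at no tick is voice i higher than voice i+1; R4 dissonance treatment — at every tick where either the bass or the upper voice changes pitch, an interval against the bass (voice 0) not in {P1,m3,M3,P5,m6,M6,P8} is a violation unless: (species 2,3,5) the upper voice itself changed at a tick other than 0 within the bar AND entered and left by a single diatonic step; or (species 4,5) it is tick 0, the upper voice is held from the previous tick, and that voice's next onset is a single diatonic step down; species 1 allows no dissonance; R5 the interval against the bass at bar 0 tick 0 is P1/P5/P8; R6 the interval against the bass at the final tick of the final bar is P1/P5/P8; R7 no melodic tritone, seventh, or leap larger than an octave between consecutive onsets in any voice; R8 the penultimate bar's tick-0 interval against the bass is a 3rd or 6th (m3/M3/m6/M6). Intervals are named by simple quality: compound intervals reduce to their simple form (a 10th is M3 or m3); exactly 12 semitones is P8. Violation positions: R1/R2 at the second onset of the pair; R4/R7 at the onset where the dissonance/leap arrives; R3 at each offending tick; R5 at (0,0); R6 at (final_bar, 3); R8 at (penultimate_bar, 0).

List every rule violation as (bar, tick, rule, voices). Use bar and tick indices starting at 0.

(3, 0, R2, (0, 1))
(3, 0, R7, (1,))
(7, 0, R7, (1,))

bar 0: v0=F3 v1=F4 downbeat P8
bar 1: v0=E3 v1=C4 downbeat m6
bar 2: v0=D3 v1=B3 downbeat M6
bar 3: v0=E3 v1=B3 downbeat P5
bar 4: v0=D3 v1=F3 downbeat m3
bar 5: v0=C3 v1=C4 downbeat P8
bar 6: v0=G3 v1=E4 downbeat M6
bar 7: v0=F3 v1=F4 downbeat P8
  -> R2 @ bar 3 tick 0 v(0, 1): D3/F3 m3 -> E3/B3 P5 similar
  -> R7 @ bar 3 tick 0 v(1,): F3->B3 leap 6st
  -> R7 @ bar 7 tick 0 v(1,): B3->F4 leap 6st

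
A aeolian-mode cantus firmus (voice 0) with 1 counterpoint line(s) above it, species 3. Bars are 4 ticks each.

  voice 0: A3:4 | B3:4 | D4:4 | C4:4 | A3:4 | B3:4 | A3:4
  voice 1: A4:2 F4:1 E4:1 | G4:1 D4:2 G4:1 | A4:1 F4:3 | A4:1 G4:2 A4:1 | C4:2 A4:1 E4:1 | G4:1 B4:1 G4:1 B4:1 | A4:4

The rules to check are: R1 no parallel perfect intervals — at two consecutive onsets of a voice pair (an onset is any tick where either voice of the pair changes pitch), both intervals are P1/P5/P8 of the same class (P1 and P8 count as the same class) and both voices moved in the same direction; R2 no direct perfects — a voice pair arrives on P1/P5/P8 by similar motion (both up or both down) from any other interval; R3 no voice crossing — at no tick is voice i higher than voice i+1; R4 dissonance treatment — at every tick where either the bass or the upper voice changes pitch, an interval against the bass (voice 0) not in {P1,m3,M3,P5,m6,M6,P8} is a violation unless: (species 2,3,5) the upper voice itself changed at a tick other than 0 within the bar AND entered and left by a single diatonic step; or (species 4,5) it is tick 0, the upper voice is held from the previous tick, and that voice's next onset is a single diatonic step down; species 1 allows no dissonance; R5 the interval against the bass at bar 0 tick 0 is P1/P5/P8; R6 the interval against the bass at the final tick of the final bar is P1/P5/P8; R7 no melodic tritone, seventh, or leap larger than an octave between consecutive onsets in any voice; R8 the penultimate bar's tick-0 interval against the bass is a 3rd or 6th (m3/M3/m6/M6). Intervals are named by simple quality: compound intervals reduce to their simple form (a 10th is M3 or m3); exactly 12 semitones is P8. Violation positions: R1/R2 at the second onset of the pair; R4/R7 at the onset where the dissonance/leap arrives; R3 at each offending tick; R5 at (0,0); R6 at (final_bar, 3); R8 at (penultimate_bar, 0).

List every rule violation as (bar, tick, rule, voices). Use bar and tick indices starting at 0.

(2, 0, R2, (0, 1))
(6, 0, R1, (0, 1))

bar 0: v0=A3 v1=A4 downbeat P8
bar 1: v0=B3 v1=G4 downbeat m6
bar 2: v0=D4 v1=A4 downbeat P5
bar 3: v0=C4 v1=A4 downbeat M6
bar 4: v0=A3 v1=C4 downbeat m3
bar 5: v0=B3 v1=G4 downbeat m6
bar 6: v0=A3 v1=A4 downbeat P8
  -> R2 @ bar 2 tick 0 v(0, 1): B3/G4 m6 -> D4/A4 P5 similar
  -> R1 @ bar 6 tick 0 v(0, 1): B3/B4 P8 -> A3/A4 P8 similar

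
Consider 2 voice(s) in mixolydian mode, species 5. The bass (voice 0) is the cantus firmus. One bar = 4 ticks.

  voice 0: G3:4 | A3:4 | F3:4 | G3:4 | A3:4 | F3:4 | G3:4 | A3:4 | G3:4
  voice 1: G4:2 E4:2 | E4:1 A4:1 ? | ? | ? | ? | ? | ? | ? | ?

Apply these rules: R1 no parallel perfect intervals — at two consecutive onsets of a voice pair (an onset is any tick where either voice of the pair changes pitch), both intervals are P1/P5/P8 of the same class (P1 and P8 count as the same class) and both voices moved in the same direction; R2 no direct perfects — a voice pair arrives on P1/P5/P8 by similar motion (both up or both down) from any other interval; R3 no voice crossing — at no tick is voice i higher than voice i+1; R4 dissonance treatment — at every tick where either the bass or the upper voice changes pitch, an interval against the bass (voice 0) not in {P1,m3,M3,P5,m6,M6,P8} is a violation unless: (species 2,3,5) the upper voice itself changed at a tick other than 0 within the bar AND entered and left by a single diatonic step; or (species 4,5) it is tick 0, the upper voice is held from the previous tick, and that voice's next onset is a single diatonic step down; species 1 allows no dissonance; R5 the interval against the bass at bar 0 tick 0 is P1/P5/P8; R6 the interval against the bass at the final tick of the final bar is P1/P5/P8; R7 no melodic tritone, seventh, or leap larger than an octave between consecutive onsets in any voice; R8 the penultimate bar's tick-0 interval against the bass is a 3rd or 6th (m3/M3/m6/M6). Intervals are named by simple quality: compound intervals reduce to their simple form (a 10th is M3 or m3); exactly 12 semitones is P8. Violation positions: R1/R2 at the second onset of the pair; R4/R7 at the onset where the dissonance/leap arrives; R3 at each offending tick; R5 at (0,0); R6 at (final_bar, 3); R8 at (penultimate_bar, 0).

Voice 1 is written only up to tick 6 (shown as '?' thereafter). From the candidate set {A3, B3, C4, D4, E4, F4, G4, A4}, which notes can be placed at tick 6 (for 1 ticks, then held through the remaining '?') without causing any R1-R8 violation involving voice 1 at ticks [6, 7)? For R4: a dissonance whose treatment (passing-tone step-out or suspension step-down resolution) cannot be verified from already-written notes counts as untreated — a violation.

{A3, A4, C4, E4, F4}

A3: legal
B3: violates R4,R7
C4: legal
D4: violates R4
E4: legal
F4: legal
G4: violates R4
A4: legal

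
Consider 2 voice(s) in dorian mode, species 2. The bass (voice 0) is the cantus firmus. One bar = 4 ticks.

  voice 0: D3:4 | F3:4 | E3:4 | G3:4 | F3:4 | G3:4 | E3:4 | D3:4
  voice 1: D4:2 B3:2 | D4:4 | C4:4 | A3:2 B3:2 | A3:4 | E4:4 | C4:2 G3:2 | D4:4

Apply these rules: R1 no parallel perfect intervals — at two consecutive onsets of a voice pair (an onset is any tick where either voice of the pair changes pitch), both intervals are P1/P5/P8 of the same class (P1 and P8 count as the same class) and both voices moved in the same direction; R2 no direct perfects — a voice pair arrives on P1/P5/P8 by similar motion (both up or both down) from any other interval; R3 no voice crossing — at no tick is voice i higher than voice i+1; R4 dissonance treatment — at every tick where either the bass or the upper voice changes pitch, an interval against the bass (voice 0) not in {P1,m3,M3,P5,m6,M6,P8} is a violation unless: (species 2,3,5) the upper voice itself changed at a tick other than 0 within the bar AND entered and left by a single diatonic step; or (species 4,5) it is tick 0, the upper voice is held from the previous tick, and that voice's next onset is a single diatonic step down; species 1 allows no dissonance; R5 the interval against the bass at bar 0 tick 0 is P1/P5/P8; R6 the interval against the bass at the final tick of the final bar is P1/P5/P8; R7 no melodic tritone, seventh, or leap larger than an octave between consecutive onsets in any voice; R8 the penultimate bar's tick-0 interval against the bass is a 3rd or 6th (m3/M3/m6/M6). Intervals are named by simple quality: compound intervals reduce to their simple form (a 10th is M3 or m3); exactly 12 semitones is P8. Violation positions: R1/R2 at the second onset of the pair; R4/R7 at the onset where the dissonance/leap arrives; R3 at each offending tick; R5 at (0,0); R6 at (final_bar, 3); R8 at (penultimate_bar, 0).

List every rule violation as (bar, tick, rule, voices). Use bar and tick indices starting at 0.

bar 0: v0=D3 v1=D4 downbeat P8
bar 1: v0=F3 v1=D4 downbeat M6
bar 2: v0=E3 v1=C4 downbeat m6
bar 3: v0=G3 v1=A3 downbeat M2
bar 4: v0=F3 v1=A3 downbeat M3
bar 5: v0=G3 v1=E4 downbeat M6
bar 6: v0=E3 v1=C4 downbeat m6
bar 7: v0=D3 v1=D4 downbeat P8
  -> R4 @ bar 3 tick 0 v(0, 1): G3/A3 M2 untreated

(3, 0, R4, (0, 1))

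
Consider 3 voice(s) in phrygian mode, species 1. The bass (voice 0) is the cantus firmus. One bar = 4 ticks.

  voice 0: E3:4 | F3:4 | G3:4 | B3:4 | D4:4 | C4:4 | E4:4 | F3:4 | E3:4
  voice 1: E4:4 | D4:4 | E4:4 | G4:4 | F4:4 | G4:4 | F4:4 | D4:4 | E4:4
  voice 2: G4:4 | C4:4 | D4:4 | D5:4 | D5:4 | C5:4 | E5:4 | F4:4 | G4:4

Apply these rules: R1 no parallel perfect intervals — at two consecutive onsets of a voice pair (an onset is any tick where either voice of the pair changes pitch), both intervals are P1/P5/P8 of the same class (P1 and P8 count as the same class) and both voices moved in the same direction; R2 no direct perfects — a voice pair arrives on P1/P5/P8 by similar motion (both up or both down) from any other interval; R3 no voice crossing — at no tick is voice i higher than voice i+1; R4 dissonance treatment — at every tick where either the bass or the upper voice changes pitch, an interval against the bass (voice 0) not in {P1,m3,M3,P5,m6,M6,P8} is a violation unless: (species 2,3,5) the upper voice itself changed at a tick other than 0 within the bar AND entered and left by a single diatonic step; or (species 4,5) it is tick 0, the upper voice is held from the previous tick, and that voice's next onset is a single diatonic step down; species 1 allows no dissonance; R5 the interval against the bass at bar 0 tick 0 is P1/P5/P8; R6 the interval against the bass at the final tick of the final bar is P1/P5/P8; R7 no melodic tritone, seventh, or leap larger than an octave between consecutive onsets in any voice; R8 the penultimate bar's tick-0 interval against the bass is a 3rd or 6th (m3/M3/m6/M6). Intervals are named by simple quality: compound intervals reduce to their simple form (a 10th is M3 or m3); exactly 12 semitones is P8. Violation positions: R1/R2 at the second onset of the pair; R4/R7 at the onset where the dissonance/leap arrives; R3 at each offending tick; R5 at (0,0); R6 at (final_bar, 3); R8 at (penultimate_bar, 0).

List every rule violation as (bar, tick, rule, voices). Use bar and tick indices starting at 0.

(0, 0, R5, (0, 2))
(1, 0, R3, (1, 2))
(1, 1, R3, (1, 2))
(1, 2, R3, (1, 2))
(1, 3, R3, (1, 2))
(2, 0, R1, (0, 2))
(2, 0, R3, (1, 2))
(2, 1, R3, (1, 2))
(2, 2, R3, (1, 2))
(2, 3, R3, (1, 2))
(3, 0, R2, (1, 2))
(5, 0, R1, (0, 2))
(6, 0, R1, (0, 2))
(6, 0, R4, (0, 1))
(7, 0, R1, (0, 2))
(7, 0, R7, (0,))
(7, 0, R7, (2,))
(7, 0, R8, (0, 2))
(8, 3, R6, (0, 2))

bar 0: v0=E3 v1=E4 v2=G4 downbeat m3
bar 1: v0=F3 v1=D4 v2=C4 downbeat P5
bar 2: v0=G3 v1=E4 v2=D4 downbeat P5
bar 3: v0=B3 v1=G4 v2=D5 downbeat m3
bar 4: v0=D4 v1=F4 v2=D5 downbeat P8
bar 5: v0=C4 v1=G4 v2=C5 downbeat P8
bar 6: v0=E4 v1=F4 v2=E5 downbeat P8
bar 7: v0=F3 v1=D4 v2=F4 downbeat P8
bar 8: v0=E3 v1=E4 v2=G4 downbeat m3
  -> R5 @ bar 0 tick 0 v(0, 2): opens on m3
  -> R3 @ bar 1 tick 0 v(1, 2): D4 above C4
  -> R3 @ bar 1 tick 1 v(1, 2): D4 above C4
  -> R3 @ bar 1 tick 2 v(1, 2): D4 above C4
  -> R3 @ bar 1 tick 3 v(1, 2): D4 above C4
  -> R1 @ bar 2 tick 0 v(0, 2): F3/C4 P5 -> G3/D4 P5 similar
  -> R3 @ bar 2 tick 0 v(1, 2): E4 above D4
  -> R3 @ bar 2 tick 1 v(1, 2): E4 above D4
  -> R3 @ bar 2 tick 2 v(1, 2): E4 above D4
  -> R3 @ bar 2 tick 3 v(1, 2): E4 above D4
  -> R2 @ bar 3 tick 0 v(1, 2): E4/D4 M2 -> G4/D5 P5 similar
  -> R1 @ bar 5 tick 0 v(0, 2): D4/D5 P8 -> C4/C5 P8 similar
  -> R1 @ bar 6 tick 0 v(0, 2): C4/C5 P8 -> E4/E5 P8 similar
  -> R4 @ bar 6 tick 0 v(0, 1): E4/F4 m2 untreated
  -> R1 @ bar 7 tick 0 v(0, 2): E4/E5 P8 -> F3/F4 P8 similar
  -> R7 @ bar 7 tick 0 v(0,): E4->F3 leap 11st
  -> R7 @ bar 7 tick 0 v(2,): E5->F4 leap 11st
  -> R8 @ bar 7 tick 0 v(0, 2): penult P8 not 3rd/6th
  -> R6 @ bar 8 tick 3 v(0, 2): closes on m3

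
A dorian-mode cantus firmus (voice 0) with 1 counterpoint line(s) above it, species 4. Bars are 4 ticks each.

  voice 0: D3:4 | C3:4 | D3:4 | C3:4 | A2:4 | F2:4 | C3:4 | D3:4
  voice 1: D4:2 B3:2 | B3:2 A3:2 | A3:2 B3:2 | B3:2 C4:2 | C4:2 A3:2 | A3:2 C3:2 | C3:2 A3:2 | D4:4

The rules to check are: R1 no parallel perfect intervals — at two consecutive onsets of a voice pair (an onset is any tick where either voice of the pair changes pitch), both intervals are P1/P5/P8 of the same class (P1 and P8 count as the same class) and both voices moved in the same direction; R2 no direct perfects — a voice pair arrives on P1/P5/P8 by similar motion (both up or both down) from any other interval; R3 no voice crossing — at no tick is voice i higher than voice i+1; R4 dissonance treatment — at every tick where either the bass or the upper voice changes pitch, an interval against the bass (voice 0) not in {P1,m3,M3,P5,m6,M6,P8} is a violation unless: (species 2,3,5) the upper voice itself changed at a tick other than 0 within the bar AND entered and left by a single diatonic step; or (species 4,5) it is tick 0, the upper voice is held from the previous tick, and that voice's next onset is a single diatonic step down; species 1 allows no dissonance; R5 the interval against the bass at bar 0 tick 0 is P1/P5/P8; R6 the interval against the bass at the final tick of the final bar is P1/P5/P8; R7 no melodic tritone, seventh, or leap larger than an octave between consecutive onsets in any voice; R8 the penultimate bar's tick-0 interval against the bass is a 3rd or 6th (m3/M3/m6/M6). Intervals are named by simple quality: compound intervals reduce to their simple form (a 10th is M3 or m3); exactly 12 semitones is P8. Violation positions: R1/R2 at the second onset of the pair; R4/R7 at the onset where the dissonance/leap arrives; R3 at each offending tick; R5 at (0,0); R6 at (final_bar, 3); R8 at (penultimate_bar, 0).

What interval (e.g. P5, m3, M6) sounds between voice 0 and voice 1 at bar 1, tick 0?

voice 0=C3 voice 1=B3 -> M7

M7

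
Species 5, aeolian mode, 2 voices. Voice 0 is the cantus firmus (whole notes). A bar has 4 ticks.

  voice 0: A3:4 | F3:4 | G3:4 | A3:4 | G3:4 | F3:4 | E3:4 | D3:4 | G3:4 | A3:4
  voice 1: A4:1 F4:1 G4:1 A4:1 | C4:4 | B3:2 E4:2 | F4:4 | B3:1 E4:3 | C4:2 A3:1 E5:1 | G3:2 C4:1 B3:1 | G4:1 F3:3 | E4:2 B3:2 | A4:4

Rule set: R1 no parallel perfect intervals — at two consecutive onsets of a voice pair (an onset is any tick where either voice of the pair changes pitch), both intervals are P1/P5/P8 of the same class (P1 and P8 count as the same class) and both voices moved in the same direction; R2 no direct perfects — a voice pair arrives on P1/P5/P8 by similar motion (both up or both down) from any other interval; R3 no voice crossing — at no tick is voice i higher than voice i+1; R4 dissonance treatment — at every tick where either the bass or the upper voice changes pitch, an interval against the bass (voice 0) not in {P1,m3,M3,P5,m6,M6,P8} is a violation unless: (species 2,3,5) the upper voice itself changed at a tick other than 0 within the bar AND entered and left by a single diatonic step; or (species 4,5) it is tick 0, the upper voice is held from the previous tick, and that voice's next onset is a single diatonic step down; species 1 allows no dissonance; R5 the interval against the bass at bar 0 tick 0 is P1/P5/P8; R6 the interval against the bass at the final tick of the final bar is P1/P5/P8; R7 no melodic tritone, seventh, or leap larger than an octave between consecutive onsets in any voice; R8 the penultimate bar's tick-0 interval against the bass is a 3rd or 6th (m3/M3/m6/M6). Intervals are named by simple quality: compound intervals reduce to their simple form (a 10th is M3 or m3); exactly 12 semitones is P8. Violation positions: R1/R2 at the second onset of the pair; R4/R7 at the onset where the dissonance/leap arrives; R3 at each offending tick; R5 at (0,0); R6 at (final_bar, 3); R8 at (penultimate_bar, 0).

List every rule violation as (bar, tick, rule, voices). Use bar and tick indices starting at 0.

bar 0: v0=A3 v1=A4 downbeat P8
bar 1: v0=F3 v1=C4 downbeat P5
bar 2: v0=G3 v1=B3 downbeat M3
bar 3: v0=A3 v1=F4 downbeat m6
bar 4: v0=G3 v1=B3 downbeat M3
bar 5: v0=F3 v1=C4 downbeat P5
bar 6: v0=E3 v1=G3 downbeat m3
bar 7: v0=D3 v1=G4 downbeat P4
bar 8: v0=G3 v1=E4 downbeat M6
bar 9: v0=A3 v1=A4 downbeat P8
  -> R2 @ bar 1 tick 0 v(0, 1): A3/A4 P8 -> F3/C4 P5 similar
  -> R7 @ bar 4 tick 0 v(1,): F4->B3 leap 6st
  -> R2 @ bar 5 tick 0 v(0, 1): G3/E4 M6 -> F3/C4 P5 similar
  -> R4 @ bar 5 tick 3 v(0, 1): F3/E5 M7 untreated
  -> R7 @ bar 5 tick 3 v(1,): A3->E5 leap 19st
  -> R7 @ bar 6 tick 0 v(1,): E5->G3 leap 21st
  -> R4 @ bar 7 tick 0 v(0, 1): D3/G4 P4 untreated
  -> R7 @ bar 7 tick 1 v(1,): G4->F3 leap 14st
  -> R7 @ bar 8 tick 0 v(1,): F3->E4 leap 11st
  -> R2 @ bar 9 tick 0 v(0, 1): G3/B3 M3 -> A3/A4 P8 similar
  -> R7 @ bar 9 tick 0 v(1,): B3->A4 leap 10st

(1, 0, R2, (0, 1))
(4, 0, R7, (1,))
(5, 0, R2, (0, 1))
(5, 3, R4, (0, 1))
(5, 3, R7, (1,))
(6, 0, R7, (1,))
(7, 0, R4, (0, 1))
(7, 1, R7, (1,))
(8, 0, R7, (1,))
(9, 0, R2, (0, 1))
(9, 0, R7, (1,))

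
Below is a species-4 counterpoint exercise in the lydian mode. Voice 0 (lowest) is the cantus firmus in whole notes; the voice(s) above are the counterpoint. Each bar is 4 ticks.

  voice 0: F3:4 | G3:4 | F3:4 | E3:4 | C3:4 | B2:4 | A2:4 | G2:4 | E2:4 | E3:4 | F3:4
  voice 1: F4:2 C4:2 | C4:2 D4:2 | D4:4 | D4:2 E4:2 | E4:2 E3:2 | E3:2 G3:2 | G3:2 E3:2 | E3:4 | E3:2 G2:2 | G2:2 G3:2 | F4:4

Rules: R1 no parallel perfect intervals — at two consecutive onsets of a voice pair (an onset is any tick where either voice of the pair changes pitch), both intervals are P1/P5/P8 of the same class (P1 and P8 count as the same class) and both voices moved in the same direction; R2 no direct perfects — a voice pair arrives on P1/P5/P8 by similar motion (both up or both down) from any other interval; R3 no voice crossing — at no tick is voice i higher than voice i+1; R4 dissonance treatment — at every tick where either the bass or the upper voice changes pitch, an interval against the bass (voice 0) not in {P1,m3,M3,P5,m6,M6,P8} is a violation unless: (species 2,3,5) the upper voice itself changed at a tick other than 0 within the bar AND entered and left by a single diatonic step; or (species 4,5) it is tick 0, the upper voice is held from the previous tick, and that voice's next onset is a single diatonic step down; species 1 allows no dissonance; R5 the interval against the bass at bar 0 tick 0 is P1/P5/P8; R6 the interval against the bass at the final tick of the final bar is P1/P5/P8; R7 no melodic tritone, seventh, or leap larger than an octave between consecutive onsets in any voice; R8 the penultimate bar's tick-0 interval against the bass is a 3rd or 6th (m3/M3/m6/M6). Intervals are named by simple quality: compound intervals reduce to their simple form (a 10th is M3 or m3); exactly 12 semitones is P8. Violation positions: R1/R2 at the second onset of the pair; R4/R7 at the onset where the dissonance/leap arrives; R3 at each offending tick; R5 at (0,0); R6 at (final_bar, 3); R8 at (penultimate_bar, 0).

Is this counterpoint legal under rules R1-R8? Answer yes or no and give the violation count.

No (8 violations)

bar 0: v0=F3 v1=F4 (P8)
bar 1: v0=G3 v1=C4 (P4)
bar 2: v0=F3 v1=D4 (M6)
bar 3: v0=E3 v1=D4 (m7)
bar 4: v0=C3 v1=E4 (M3)
bar 5: v0=B2 v1=E3 (P4)
bar 6: v0=A2 v1=G3 (m7)
bar 7: v0=G2 v1=E3 (M6)
bar 8: v0=E2 v1=E3 (P8)
bar 9: v0=E3 v1=G2 (M6)
bar 10: v0=F3 v1=F4 (P8)
  R4 @ bar1.0: G3/C4 P4 untreated
  R4 @ bar3.0: E3/D4 m7 untreated
  R4 @ bar5.0: B2/E3 P4 untreated
  R4 @ bar6.0: A2/G3 m7 untreated
  R3 @ bar9.0: E3 above G2
  R3 @ bar9.1: E3 above G2
  R2 @ bar10.0: E3/G3 m3 -> F3/F4 P8 similar
  R7 @ bar10.0: G3->F4 leap 10st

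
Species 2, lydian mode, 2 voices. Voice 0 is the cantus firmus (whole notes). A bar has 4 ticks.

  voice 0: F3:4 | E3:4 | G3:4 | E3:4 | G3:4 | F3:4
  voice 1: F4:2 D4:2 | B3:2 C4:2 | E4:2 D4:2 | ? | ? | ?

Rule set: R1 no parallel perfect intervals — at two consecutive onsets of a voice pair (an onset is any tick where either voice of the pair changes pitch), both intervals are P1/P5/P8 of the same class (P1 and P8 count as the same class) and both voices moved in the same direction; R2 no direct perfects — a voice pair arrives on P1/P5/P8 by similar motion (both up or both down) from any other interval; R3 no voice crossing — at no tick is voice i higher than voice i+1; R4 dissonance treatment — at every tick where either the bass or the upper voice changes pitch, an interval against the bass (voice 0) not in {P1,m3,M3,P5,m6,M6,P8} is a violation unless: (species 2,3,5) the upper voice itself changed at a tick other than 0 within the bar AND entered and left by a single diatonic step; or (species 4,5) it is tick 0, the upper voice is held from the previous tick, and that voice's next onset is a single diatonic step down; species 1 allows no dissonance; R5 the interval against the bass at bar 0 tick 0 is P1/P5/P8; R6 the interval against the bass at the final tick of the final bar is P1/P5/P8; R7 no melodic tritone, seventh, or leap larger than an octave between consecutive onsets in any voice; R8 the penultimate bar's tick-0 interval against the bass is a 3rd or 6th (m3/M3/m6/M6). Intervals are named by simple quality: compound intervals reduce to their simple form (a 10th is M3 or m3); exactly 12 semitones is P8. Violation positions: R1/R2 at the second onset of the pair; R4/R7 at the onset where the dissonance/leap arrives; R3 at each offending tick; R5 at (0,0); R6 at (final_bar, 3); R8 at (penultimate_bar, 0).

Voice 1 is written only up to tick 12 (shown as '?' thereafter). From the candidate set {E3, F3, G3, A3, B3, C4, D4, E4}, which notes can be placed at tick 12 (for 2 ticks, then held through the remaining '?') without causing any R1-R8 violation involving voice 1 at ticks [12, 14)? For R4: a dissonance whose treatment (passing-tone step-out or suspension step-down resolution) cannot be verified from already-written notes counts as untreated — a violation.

{C4, E4, G3}

E3: violates R2,R7
F3: violates R4
G3: legal
A3: violates R4
B3: violates R1
C4: legal
D4: violates R4
E4: legal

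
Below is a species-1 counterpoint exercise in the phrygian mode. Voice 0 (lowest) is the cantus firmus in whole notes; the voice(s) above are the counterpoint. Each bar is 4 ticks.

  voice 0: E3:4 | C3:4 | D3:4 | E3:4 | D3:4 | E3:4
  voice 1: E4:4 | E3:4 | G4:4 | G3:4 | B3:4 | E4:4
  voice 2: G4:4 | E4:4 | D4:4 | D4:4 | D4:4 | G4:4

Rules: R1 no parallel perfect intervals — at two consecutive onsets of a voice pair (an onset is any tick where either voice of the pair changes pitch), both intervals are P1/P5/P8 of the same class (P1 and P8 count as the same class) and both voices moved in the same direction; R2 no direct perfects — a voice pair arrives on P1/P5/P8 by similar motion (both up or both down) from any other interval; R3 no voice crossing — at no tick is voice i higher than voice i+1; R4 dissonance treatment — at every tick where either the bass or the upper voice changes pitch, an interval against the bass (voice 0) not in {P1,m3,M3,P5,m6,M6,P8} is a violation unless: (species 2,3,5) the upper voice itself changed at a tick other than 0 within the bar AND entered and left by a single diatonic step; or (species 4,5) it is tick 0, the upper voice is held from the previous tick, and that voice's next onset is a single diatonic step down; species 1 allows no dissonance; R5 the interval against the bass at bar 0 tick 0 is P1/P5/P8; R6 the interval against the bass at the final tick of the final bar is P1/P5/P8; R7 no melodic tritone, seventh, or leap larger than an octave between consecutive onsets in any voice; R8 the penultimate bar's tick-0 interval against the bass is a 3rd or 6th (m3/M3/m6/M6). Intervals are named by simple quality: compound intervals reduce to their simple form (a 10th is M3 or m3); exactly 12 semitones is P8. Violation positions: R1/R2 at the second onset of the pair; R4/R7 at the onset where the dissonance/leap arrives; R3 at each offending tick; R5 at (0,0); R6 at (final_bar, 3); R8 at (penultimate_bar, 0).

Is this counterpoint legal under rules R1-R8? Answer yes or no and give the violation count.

No (12 violations)

bar 0: v0=E3 v1=E4 v2=G4 (m3)
bar 1: v0=C3 v1=E3 v2=E4 (M3)
bar 2: v0=D3 v1=G4 v2=D4 (P8)
bar 3: v0=E3 v1=G3 v2=D4 (m7)
bar 4: v0=D3 v1=B3 v2=D4 (P8)
bar 5: v0=E3 v1=E4 v2=G4 (m3)
  R5 @ bar0.0: opens on m3
  R2 @ bar1.0: E4/G4 m3 -> E3/E4 P8 similar
  R3 @ bar2.0: G4 above D4
  R4 @ bar2.0: D3/G4 P4 untreated
  R7 @ bar2.0: E3->G4 leap 15st
  R3 @ bar2.1: G4 above D4
  R3 @ bar2.2: G4 above D4
  R3 @ bar2.3: G4 above D4
  R4 @ bar3.0: E3/D4 m7 untreated
  R8 @ bar4.0: penult P8 not 3rd/6th
  R2 @ bar5.0: D3/B3 M6 -> E3/E4 P8 similar
  R6 @ bar5.3: closes on m3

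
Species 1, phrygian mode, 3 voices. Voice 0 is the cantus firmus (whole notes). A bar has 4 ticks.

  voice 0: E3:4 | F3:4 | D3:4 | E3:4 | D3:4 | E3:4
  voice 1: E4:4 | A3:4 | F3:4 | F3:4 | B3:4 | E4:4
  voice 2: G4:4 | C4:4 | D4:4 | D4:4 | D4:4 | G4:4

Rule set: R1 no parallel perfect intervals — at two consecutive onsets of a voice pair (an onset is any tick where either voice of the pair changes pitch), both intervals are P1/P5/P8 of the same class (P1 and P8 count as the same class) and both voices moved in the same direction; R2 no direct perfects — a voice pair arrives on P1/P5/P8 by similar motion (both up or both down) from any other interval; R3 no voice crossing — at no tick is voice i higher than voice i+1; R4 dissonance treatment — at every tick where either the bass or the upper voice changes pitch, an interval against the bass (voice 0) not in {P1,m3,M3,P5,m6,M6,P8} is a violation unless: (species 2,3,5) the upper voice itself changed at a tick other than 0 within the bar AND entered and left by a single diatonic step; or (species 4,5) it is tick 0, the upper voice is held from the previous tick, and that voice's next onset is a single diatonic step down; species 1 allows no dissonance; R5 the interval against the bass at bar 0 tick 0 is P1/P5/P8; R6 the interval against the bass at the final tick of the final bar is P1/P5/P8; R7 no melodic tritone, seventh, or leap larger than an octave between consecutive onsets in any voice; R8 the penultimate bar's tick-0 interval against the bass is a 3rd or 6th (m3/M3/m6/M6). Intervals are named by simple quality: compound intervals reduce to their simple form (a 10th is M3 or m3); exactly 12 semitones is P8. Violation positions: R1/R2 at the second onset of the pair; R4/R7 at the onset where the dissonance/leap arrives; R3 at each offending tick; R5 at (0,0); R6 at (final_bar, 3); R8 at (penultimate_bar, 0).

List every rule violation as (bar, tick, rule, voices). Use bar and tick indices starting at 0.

bar 0: v0=E3 v1=E4 v2=G4 downbeat m3
bar 1: v0=F3 v1=A3 v2=C4 downbeat P5
bar 2: v0=D3 v1=F3 v2=D4 downbeat P8
bar 3: v0=E3 v1=F3 v2=D4 downbeat m7
bar 4: v0=D3 v1=B3 v2=D4 downbeat P8
bar 5: v0=E3 v1=E4 v2=G4 downbeat m3
  -> R5 @ bar 0 tick 0 v(0, 2): opens on m3
  -> R4 @ bar 3 tick 0 v(0, 1): E3/F3 m2 untreated
  -> R4 @ bar 3 tick 0 v(0, 2): E3/D4 m7 untreated
  -> R7 @ bar 4 tick 0 v(1,): F3->B3 leap 6st
  -> R8 @ bar 4 tick 0 v(0, 2): penult P8 not 3rd/6th
  -> R2 @ bar 5 tick 0 v(0, 1): D3/B3 M6 -> E3/E4 P8 similar
  -> R6 @ bar 5 tick 3 v(0, 2): closes on m3

(0, 0, R5, (0, 2))
(3, 0, R4, (0, 1))
(3, 0, R4, (0, 2))
(4, 0, R7, (1,))
(4, 0, R8, (0, 2))
(5, 0, R2, (0, 1))
(5, 3, R6, (0, 2))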